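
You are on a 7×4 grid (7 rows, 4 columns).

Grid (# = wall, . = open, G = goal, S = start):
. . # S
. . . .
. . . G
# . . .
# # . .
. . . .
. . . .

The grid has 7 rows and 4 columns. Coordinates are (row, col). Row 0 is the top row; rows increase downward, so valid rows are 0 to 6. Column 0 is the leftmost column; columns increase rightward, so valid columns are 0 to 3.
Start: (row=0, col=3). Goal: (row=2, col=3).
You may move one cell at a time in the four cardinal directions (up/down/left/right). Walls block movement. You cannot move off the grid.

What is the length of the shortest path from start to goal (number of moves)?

BFS from (row=0, col=3) until reaching (row=2, col=3):
  Distance 0: (row=0, col=3)
  Distance 1: (row=1, col=3)
  Distance 2: (row=1, col=2), (row=2, col=3)  <- goal reached here
One shortest path (2 moves): (row=0, col=3) -> (row=1, col=3) -> (row=2, col=3)

Answer: Shortest path length: 2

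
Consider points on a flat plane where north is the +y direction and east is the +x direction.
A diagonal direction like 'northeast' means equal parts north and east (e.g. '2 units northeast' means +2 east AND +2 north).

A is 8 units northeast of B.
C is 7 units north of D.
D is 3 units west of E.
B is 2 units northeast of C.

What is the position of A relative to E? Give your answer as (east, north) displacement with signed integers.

Place E at the origin (east=0, north=0).
  D is 3 units west of E: delta (east=-3, north=+0); D at (east=-3, north=0).
  C is 7 units north of D: delta (east=+0, north=+7); C at (east=-3, north=7).
  B is 2 units northeast of C: delta (east=+2, north=+2); B at (east=-1, north=9).
  A is 8 units northeast of B: delta (east=+8, north=+8); A at (east=7, north=17).
Therefore A relative to E: (east=7, north=17).

Answer: A is at (east=7, north=17) relative to E.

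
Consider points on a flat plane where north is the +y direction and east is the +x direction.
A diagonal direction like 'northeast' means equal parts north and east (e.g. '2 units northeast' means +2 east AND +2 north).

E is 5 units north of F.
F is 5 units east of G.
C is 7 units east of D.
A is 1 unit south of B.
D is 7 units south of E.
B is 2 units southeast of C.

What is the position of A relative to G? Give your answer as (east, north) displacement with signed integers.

Answer: A is at (east=14, north=-5) relative to G.

Derivation:
Place G at the origin (east=0, north=0).
  F is 5 units east of G: delta (east=+5, north=+0); F at (east=5, north=0).
  E is 5 units north of F: delta (east=+0, north=+5); E at (east=5, north=5).
  D is 7 units south of E: delta (east=+0, north=-7); D at (east=5, north=-2).
  C is 7 units east of D: delta (east=+7, north=+0); C at (east=12, north=-2).
  B is 2 units southeast of C: delta (east=+2, north=-2); B at (east=14, north=-4).
  A is 1 unit south of B: delta (east=+0, north=-1); A at (east=14, north=-5).
Therefore A relative to G: (east=14, north=-5).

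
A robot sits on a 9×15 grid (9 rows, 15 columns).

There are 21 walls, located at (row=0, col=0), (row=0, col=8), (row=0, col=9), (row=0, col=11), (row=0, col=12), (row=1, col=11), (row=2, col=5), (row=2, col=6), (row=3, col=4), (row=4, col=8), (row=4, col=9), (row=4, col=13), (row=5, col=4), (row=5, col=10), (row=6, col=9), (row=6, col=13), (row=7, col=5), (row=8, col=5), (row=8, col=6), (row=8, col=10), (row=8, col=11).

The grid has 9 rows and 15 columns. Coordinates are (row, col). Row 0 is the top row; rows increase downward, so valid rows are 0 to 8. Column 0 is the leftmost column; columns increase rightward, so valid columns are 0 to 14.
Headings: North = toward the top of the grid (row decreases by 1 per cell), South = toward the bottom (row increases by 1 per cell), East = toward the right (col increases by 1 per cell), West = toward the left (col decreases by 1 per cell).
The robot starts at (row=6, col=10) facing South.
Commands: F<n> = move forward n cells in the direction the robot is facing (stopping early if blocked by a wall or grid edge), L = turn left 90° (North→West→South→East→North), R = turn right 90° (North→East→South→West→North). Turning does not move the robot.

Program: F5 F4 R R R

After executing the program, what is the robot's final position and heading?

Start: (row=6, col=10), facing South
  F5: move forward 1/5 (blocked), now at (row=7, col=10)
  F4: move forward 0/4 (blocked), now at (row=7, col=10)
  R: turn right, now facing West
  R: turn right, now facing North
  R: turn right, now facing East
Final: (row=7, col=10), facing East

Answer: Final position: (row=7, col=10), facing East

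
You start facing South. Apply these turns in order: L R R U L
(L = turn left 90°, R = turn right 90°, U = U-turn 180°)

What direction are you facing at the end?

Start: South
  L (left (90° counter-clockwise)) -> East
  R (right (90° clockwise)) -> South
  R (right (90° clockwise)) -> West
  U (U-turn (180°)) -> East
  L (left (90° counter-clockwise)) -> North
Final: North

Answer: Final heading: North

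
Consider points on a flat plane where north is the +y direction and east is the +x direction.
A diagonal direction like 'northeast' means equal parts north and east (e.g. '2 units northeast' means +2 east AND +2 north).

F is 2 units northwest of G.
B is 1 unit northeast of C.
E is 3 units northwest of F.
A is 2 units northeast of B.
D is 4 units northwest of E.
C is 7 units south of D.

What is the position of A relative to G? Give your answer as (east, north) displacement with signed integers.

Place G at the origin (east=0, north=0).
  F is 2 units northwest of G: delta (east=-2, north=+2); F at (east=-2, north=2).
  E is 3 units northwest of F: delta (east=-3, north=+3); E at (east=-5, north=5).
  D is 4 units northwest of E: delta (east=-4, north=+4); D at (east=-9, north=9).
  C is 7 units south of D: delta (east=+0, north=-7); C at (east=-9, north=2).
  B is 1 unit northeast of C: delta (east=+1, north=+1); B at (east=-8, north=3).
  A is 2 units northeast of B: delta (east=+2, north=+2); A at (east=-6, north=5).
Therefore A relative to G: (east=-6, north=5).

Answer: A is at (east=-6, north=5) relative to G.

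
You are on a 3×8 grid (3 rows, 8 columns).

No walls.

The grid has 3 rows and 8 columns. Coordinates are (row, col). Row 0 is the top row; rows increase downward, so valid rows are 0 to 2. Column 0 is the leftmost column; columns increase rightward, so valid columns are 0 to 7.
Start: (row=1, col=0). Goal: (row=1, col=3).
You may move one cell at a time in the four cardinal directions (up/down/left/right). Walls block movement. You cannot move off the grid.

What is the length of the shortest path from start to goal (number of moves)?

Answer: Shortest path length: 3

Derivation:
BFS from (row=1, col=0) until reaching (row=1, col=3):
  Distance 0: (row=1, col=0)
  Distance 1: (row=0, col=0), (row=1, col=1), (row=2, col=0)
  Distance 2: (row=0, col=1), (row=1, col=2), (row=2, col=1)
  Distance 3: (row=0, col=2), (row=1, col=3), (row=2, col=2)  <- goal reached here
One shortest path (3 moves): (row=1, col=0) -> (row=1, col=1) -> (row=1, col=2) -> (row=1, col=3)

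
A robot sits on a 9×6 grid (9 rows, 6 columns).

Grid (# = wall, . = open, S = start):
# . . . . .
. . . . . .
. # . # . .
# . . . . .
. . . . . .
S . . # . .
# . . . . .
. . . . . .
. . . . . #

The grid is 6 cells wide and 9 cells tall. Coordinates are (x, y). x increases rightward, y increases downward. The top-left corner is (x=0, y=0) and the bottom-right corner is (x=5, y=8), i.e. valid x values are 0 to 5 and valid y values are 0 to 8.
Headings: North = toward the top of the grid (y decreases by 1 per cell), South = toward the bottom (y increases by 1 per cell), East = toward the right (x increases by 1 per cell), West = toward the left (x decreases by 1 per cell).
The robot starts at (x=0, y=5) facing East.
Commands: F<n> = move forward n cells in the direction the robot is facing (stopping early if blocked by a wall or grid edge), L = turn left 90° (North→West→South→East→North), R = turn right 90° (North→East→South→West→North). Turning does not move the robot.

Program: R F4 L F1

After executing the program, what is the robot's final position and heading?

Start: (x=0, y=5), facing East
  R: turn right, now facing South
  F4: move forward 0/4 (blocked), now at (x=0, y=5)
  L: turn left, now facing East
  F1: move forward 1, now at (x=1, y=5)
Final: (x=1, y=5), facing East

Answer: Final position: (x=1, y=5), facing East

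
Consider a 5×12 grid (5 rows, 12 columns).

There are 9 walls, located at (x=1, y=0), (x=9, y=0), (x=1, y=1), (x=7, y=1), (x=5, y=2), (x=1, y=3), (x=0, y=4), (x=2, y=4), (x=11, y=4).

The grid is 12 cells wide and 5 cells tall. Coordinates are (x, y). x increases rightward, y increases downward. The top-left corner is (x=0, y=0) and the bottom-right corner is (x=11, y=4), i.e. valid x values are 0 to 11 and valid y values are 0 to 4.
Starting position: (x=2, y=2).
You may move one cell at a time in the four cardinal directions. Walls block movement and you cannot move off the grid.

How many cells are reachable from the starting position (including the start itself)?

BFS flood-fill from (x=2, y=2):
  Distance 0: (x=2, y=2)
  Distance 1: (x=2, y=1), (x=1, y=2), (x=3, y=2), (x=2, y=3)
  Distance 2: (x=2, y=0), (x=3, y=1), (x=0, y=2), (x=4, y=2), (x=3, y=3)
  Distance 3: (x=3, y=0), (x=0, y=1), (x=4, y=1), (x=0, y=3), (x=4, y=3), (x=3, y=4)
  Distance 4: (x=0, y=0), (x=4, y=0), (x=5, y=1), (x=5, y=3), (x=4, y=4)
  Distance 5: (x=5, y=0), (x=6, y=1), (x=6, y=3), (x=5, y=4)
  Distance 6: (x=6, y=0), (x=6, y=2), (x=7, y=3), (x=6, y=4)
  Distance 7: (x=7, y=0), (x=7, y=2), (x=8, y=3), (x=7, y=4)
  Distance 8: (x=8, y=0), (x=8, y=2), (x=9, y=3), (x=8, y=4)
  Distance 9: (x=8, y=1), (x=9, y=2), (x=10, y=3), (x=9, y=4)
  Distance 10: (x=9, y=1), (x=10, y=2), (x=11, y=3), (x=10, y=4)
  Distance 11: (x=10, y=1), (x=11, y=2)
  Distance 12: (x=10, y=0), (x=11, y=1)
  Distance 13: (x=11, y=0)
Total reachable: 50 (grid has 51 open cells total)

Answer: Reachable cells: 50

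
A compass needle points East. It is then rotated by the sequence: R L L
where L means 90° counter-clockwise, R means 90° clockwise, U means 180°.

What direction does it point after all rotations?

Start: East
  R (right (90° clockwise)) -> South
  L (left (90° counter-clockwise)) -> East
  L (left (90° counter-clockwise)) -> North
Final: North

Answer: Final heading: North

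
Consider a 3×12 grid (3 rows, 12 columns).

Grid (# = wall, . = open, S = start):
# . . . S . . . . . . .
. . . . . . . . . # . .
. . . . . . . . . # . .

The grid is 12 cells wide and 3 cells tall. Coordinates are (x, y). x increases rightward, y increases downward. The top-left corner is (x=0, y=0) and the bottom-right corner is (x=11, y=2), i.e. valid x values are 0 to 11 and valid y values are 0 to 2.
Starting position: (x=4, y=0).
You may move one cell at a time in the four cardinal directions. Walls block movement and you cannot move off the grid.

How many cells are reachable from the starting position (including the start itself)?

BFS flood-fill from (x=4, y=0):
  Distance 0: (x=4, y=0)
  Distance 1: (x=3, y=0), (x=5, y=0), (x=4, y=1)
  Distance 2: (x=2, y=0), (x=6, y=0), (x=3, y=1), (x=5, y=1), (x=4, y=2)
  Distance 3: (x=1, y=0), (x=7, y=0), (x=2, y=1), (x=6, y=1), (x=3, y=2), (x=5, y=2)
  Distance 4: (x=8, y=0), (x=1, y=1), (x=7, y=1), (x=2, y=2), (x=6, y=2)
  Distance 5: (x=9, y=0), (x=0, y=1), (x=8, y=1), (x=1, y=2), (x=7, y=2)
  Distance 6: (x=10, y=0), (x=0, y=2), (x=8, y=2)
  Distance 7: (x=11, y=0), (x=10, y=1)
  Distance 8: (x=11, y=1), (x=10, y=2)
  Distance 9: (x=11, y=2)
Total reachable: 33 (grid has 33 open cells total)

Answer: Reachable cells: 33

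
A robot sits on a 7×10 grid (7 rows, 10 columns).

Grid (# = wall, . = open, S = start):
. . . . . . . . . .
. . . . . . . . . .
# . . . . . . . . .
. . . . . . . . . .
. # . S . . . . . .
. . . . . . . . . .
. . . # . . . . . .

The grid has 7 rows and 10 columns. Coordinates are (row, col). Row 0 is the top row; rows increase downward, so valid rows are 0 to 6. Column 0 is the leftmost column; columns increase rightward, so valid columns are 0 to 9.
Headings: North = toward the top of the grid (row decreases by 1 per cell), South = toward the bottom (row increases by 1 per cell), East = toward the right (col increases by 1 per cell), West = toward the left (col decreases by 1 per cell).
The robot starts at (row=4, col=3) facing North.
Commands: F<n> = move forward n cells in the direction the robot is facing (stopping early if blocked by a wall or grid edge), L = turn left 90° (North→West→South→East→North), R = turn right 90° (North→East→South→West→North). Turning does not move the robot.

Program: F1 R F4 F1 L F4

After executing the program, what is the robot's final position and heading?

Answer: Final position: (row=0, col=8), facing North

Derivation:
Start: (row=4, col=3), facing North
  F1: move forward 1, now at (row=3, col=3)
  R: turn right, now facing East
  F4: move forward 4, now at (row=3, col=7)
  F1: move forward 1, now at (row=3, col=8)
  L: turn left, now facing North
  F4: move forward 3/4 (blocked), now at (row=0, col=8)
Final: (row=0, col=8), facing North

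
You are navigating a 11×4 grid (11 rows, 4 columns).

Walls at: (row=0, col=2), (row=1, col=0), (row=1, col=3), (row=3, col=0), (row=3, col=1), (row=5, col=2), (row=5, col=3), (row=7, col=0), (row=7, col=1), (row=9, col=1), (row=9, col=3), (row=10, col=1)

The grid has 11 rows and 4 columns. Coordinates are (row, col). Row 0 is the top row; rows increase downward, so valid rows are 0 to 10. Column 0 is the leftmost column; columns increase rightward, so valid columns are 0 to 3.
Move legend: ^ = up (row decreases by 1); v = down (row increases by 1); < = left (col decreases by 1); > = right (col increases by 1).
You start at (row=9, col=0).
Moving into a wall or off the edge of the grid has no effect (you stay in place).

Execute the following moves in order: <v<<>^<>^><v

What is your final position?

Answer: Final position: (row=9, col=0)

Derivation:
Start: (row=9, col=0)
  < (left): blocked, stay at (row=9, col=0)
  v (down): (row=9, col=0) -> (row=10, col=0)
  < (left): blocked, stay at (row=10, col=0)
  < (left): blocked, stay at (row=10, col=0)
  > (right): blocked, stay at (row=10, col=0)
  ^ (up): (row=10, col=0) -> (row=9, col=0)
  < (left): blocked, stay at (row=9, col=0)
  > (right): blocked, stay at (row=9, col=0)
  ^ (up): (row=9, col=0) -> (row=8, col=0)
  > (right): (row=8, col=0) -> (row=8, col=1)
  < (left): (row=8, col=1) -> (row=8, col=0)
  v (down): (row=8, col=0) -> (row=9, col=0)
Final: (row=9, col=0)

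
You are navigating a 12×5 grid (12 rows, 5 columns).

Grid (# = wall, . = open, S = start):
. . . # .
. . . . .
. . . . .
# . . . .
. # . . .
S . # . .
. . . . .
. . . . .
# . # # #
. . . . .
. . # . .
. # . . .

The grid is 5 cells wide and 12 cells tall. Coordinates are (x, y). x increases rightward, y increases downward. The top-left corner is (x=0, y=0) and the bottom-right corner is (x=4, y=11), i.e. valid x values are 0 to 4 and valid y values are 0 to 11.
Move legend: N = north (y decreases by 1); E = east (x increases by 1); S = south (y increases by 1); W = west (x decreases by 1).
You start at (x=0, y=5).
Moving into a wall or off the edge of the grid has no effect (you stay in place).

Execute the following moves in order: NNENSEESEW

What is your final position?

Answer: Final position: (x=1, y=6)

Derivation:
Start: (x=0, y=5)
  N (north): (x=0, y=5) -> (x=0, y=4)
  N (north): blocked, stay at (x=0, y=4)
  E (east): blocked, stay at (x=0, y=4)
  N (north): blocked, stay at (x=0, y=4)
  S (south): (x=0, y=4) -> (x=0, y=5)
  E (east): (x=0, y=5) -> (x=1, y=5)
  E (east): blocked, stay at (x=1, y=5)
  S (south): (x=1, y=5) -> (x=1, y=6)
  E (east): (x=1, y=6) -> (x=2, y=6)
  W (west): (x=2, y=6) -> (x=1, y=6)
Final: (x=1, y=6)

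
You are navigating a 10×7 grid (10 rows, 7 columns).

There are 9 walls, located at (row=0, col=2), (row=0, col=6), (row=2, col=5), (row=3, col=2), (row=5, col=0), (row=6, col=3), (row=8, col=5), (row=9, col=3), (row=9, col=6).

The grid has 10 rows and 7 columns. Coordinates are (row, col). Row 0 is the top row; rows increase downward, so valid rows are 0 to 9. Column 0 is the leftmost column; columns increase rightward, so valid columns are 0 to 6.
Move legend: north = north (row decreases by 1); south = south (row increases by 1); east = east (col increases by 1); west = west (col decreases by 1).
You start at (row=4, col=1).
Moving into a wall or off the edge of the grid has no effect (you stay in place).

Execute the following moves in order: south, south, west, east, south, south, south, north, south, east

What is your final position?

Start: (row=4, col=1)
  south (south): (row=4, col=1) -> (row=5, col=1)
  south (south): (row=5, col=1) -> (row=6, col=1)
  west (west): (row=6, col=1) -> (row=6, col=0)
  east (east): (row=6, col=0) -> (row=6, col=1)
  south (south): (row=6, col=1) -> (row=7, col=1)
  south (south): (row=7, col=1) -> (row=8, col=1)
  south (south): (row=8, col=1) -> (row=9, col=1)
  north (north): (row=9, col=1) -> (row=8, col=1)
  south (south): (row=8, col=1) -> (row=9, col=1)
  east (east): (row=9, col=1) -> (row=9, col=2)
Final: (row=9, col=2)

Answer: Final position: (row=9, col=2)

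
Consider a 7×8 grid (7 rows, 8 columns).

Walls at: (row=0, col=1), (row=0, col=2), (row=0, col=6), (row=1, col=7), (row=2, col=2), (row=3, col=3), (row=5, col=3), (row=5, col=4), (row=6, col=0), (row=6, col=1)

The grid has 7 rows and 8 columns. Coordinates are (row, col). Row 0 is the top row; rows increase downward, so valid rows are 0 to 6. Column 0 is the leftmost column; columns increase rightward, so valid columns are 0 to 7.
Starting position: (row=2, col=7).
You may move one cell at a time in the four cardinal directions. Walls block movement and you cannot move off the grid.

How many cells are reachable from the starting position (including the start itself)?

Answer: Reachable cells: 45

Derivation:
BFS flood-fill from (row=2, col=7):
  Distance 0: (row=2, col=7)
  Distance 1: (row=2, col=6), (row=3, col=7)
  Distance 2: (row=1, col=6), (row=2, col=5), (row=3, col=6), (row=4, col=7)
  Distance 3: (row=1, col=5), (row=2, col=4), (row=3, col=5), (row=4, col=6), (row=5, col=7)
  Distance 4: (row=0, col=5), (row=1, col=4), (row=2, col=3), (row=3, col=4), (row=4, col=5), (row=5, col=6), (row=6, col=7)
  Distance 5: (row=0, col=4), (row=1, col=3), (row=4, col=4), (row=5, col=5), (row=6, col=6)
  Distance 6: (row=0, col=3), (row=1, col=2), (row=4, col=3), (row=6, col=5)
  Distance 7: (row=1, col=1), (row=4, col=2), (row=6, col=4)
  Distance 8: (row=1, col=0), (row=2, col=1), (row=3, col=2), (row=4, col=1), (row=5, col=2), (row=6, col=3)
  Distance 9: (row=0, col=0), (row=2, col=0), (row=3, col=1), (row=4, col=0), (row=5, col=1), (row=6, col=2)
  Distance 10: (row=3, col=0), (row=5, col=0)
Total reachable: 45 (grid has 46 open cells total)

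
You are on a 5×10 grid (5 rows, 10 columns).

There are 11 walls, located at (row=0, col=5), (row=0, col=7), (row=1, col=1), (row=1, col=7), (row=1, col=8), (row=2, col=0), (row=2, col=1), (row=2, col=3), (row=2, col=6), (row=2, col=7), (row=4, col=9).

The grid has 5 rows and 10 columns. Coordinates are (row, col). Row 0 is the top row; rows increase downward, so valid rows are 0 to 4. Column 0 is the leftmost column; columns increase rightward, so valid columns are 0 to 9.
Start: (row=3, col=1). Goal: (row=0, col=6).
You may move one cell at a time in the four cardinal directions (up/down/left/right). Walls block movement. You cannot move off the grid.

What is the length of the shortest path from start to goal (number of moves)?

Answer: Shortest path length: 8

Derivation:
BFS from (row=3, col=1) until reaching (row=0, col=6):
  Distance 0: (row=3, col=1)
  Distance 1: (row=3, col=0), (row=3, col=2), (row=4, col=1)
  Distance 2: (row=2, col=2), (row=3, col=3), (row=4, col=0), (row=4, col=2)
  Distance 3: (row=1, col=2), (row=3, col=4), (row=4, col=3)
  Distance 4: (row=0, col=2), (row=1, col=3), (row=2, col=4), (row=3, col=5), (row=4, col=4)
  Distance 5: (row=0, col=1), (row=0, col=3), (row=1, col=4), (row=2, col=5), (row=3, col=6), (row=4, col=5)
  Distance 6: (row=0, col=0), (row=0, col=4), (row=1, col=5), (row=3, col=7), (row=4, col=6)
  Distance 7: (row=1, col=0), (row=1, col=6), (row=3, col=8), (row=4, col=7)
  Distance 8: (row=0, col=6), (row=2, col=8), (row=3, col=9), (row=4, col=8)  <- goal reached here
One shortest path (8 moves): (row=3, col=1) -> (row=3, col=2) -> (row=3, col=3) -> (row=3, col=4) -> (row=3, col=5) -> (row=2, col=5) -> (row=1, col=5) -> (row=1, col=6) -> (row=0, col=6)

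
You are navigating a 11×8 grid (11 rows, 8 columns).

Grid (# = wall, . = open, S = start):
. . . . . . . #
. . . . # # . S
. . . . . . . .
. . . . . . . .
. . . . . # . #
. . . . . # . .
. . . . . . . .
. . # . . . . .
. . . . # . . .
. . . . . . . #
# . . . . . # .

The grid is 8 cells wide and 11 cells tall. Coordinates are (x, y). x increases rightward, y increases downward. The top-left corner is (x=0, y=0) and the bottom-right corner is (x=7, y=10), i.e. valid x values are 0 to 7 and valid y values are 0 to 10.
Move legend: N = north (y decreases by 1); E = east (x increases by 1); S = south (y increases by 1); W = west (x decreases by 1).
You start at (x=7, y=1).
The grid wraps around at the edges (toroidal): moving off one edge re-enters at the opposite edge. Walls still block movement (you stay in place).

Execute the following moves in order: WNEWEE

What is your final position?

Answer: Final position: (x=6, y=0)

Derivation:
Start: (x=7, y=1)
  W (west): (x=7, y=1) -> (x=6, y=1)
  N (north): (x=6, y=1) -> (x=6, y=0)
  E (east): blocked, stay at (x=6, y=0)
  W (west): (x=6, y=0) -> (x=5, y=0)
  E (east): (x=5, y=0) -> (x=6, y=0)
  E (east): blocked, stay at (x=6, y=0)
Final: (x=6, y=0)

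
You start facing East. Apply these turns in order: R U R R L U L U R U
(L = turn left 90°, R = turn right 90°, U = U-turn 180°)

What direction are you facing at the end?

Start: East
  R (right (90° clockwise)) -> South
  U (U-turn (180°)) -> North
  R (right (90° clockwise)) -> East
  R (right (90° clockwise)) -> South
  L (left (90° counter-clockwise)) -> East
  U (U-turn (180°)) -> West
  L (left (90° counter-clockwise)) -> South
  U (U-turn (180°)) -> North
  R (right (90° clockwise)) -> East
  U (U-turn (180°)) -> West
Final: West

Answer: Final heading: West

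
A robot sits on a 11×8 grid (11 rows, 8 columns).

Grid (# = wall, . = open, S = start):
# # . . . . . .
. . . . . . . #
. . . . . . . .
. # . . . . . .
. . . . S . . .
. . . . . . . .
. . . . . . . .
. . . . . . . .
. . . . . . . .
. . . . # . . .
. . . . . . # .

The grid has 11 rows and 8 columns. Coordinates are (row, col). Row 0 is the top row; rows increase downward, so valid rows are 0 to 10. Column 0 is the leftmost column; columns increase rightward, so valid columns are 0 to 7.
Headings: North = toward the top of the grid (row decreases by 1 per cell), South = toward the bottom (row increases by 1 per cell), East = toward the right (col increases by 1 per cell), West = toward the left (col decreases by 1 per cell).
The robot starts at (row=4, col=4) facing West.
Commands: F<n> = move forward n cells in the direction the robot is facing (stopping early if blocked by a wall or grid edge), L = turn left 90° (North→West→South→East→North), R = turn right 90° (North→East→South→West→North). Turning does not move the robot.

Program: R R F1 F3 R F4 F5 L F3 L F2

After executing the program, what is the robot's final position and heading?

Start: (row=4, col=4), facing West
  R: turn right, now facing North
  R: turn right, now facing East
  F1: move forward 1, now at (row=4, col=5)
  F3: move forward 2/3 (blocked), now at (row=4, col=7)
  R: turn right, now facing South
  F4: move forward 4, now at (row=8, col=7)
  F5: move forward 2/5 (blocked), now at (row=10, col=7)
  L: turn left, now facing East
  F3: move forward 0/3 (blocked), now at (row=10, col=7)
  L: turn left, now facing North
  F2: move forward 2, now at (row=8, col=7)
Final: (row=8, col=7), facing North

Answer: Final position: (row=8, col=7), facing North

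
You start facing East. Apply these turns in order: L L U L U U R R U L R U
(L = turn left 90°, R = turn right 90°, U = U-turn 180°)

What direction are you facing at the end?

Start: East
  L (left (90° counter-clockwise)) -> North
  L (left (90° counter-clockwise)) -> West
  U (U-turn (180°)) -> East
  L (left (90° counter-clockwise)) -> North
  U (U-turn (180°)) -> South
  U (U-turn (180°)) -> North
  R (right (90° clockwise)) -> East
  R (right (90° clockwise)) -> South
  U (U-turn (180°)) -> North
  L (left (90° counter-clockwise)) -> West
  R (right (90° clockwise)) -> North
  U (U-turn (180°)) -> South
Final: South

Answer: Final heading: South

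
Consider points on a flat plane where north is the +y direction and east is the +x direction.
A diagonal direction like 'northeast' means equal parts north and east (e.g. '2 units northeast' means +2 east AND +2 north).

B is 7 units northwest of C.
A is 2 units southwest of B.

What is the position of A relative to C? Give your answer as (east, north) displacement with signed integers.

Answer: A is at (east=-9, north=5) relative to C.

Derivation:
Place C at the origin (east=0, north=0).
  B is 7 units northwest of C: delta (east=-7, north=+7); B at (east=-7, north=7).
  A is 2 units southwest of B: delta (east=-2, north=-2); A at (east=-9, north=5).
Therefore A relative to C: (east=-9, north=5).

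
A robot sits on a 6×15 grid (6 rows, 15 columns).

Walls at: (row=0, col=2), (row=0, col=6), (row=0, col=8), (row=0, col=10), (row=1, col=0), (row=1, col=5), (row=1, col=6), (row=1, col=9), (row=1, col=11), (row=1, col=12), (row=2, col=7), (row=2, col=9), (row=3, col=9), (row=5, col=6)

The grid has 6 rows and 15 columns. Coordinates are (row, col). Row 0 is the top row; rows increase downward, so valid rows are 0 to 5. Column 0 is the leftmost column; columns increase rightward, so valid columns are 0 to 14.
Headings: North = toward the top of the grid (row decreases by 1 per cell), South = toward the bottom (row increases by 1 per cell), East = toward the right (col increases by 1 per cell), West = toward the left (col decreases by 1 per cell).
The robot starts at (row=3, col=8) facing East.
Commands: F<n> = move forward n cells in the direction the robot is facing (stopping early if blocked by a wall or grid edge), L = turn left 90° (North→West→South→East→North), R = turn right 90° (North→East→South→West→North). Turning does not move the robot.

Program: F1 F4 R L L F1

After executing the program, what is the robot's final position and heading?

Answer: Final position: (row=2, col=8), facing North

Derivation:
Start: (row=3, col=8), facing East
  F1: move forward 0/1 (blocked), now at (row=3, col=8)
  F4: move forward 0/4 (blocked), now at (row=3, col=8)
  R: turn right, now facing South
  L: turn left, now facing East
  L: turn left, now facing North
  F1: move forward 1, now at (row=2, col=8)
Final: (row=2, col=8), facing North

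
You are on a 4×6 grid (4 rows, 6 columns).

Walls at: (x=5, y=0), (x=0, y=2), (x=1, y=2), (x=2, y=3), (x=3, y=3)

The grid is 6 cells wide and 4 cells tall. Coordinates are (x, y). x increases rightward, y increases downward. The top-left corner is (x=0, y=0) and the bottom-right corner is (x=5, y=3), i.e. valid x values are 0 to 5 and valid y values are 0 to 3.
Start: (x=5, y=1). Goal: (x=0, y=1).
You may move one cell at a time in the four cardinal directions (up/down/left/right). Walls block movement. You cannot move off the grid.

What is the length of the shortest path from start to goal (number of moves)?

BFS from (x=5, y=1) until reaching (x=0, y=1):
  Distance 0: (x=5, y=1)
  Distance 1: (x=4, y=1), (x=5, y=2)
  Distance 2: (x=4, y=0), (x=3, y=1), (x=4, y=2), (x=5, y=3)
  Distance 3: (x=3, y=0), (x=2, y=1), (x=3, y=2), (x=4, y=3)
  Distance 4: (x=2, y=0), (x=1, y=1), (x=2, y=2)
  Distance 5: (x=1, y=0), (x=0, y=1)  <- goal reached here
One shortest path (5 moves): (x=5, y=1) -> (x=4, y=1) -> (x=3, y=1) -> (x=2, y=1) -> (x=1, y=1) -> (x=0, y=1)

Answer: Shortest path length: 5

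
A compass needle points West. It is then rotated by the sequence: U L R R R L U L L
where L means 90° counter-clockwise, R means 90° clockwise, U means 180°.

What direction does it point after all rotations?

Start: West
  U (U-turn (180°)) -> East
  L (left (90° counter-clockwise)) -> North
  R (right (90° clockwise)) -> East
  R (right (90° clockwise)) -> South
  R (right (90° clockwise)) -> West
  L (left (90° counter-clockwise)) -> South
  U (U-turn (180°)) -> North
  L (left (90° counter-clockwise)) -> West
  L (left (90° counter-clockwise)) -> South
Final: South

Answer: Final heading: South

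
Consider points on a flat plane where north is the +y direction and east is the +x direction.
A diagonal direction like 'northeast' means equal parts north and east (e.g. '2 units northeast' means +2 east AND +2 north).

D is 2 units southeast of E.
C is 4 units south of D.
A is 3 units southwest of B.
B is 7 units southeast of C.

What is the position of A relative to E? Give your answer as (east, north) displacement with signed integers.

Place E at the origin (east=0, north=0).
  D is 2 units southeast of E: delta (east=+2, north=-2); D at (east=2, north=-2).
  C is 4 units south of D: delta (east=+0, north=-4); C at (east=2, north=-6).
  B is 7 units southeast of C: delta (east=+7, north=-7); B at (east=9, north=-13).
  A is 3 units southwest of B: delta (east=-3, north=-3); A at (east=6, north=-16).
Therefore A relative to E: (east=6, north=-16).

Answer: A is at (east=6, north=-16) relative to E.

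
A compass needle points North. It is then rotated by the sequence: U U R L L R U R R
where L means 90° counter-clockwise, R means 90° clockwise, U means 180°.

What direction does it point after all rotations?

Start: North
  U (U-turn (180°)) -> South
  U (U-turn (180°)) -> North
  R (right (90° clockwise)) -> East
  L (left (90° counter-clockwise)) -> North
  L (left (90° counter-clockwise)) -> West
  R (right (90° clockwise)) -> North
  U (U-turn (180°)) -> South
  R (right (90° clockwise)) -> West
  R (right (90° clockwise)) -> North
Final: North

Answer: Final heading: North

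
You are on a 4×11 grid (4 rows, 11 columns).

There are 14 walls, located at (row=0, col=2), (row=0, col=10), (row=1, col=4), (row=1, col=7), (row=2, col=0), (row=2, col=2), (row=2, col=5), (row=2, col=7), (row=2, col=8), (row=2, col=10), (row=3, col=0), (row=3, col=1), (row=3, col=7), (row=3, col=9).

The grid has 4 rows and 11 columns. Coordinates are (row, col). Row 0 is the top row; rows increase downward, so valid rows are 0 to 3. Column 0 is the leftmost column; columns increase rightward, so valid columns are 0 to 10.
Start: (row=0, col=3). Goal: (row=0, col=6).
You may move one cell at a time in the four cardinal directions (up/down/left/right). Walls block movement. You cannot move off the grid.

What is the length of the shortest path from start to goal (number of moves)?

Answer: Shortest path length: 3

Derivation:
BFS from (row=0, col=3) until reaching (row=0, col=6):
  Distance 0: (row=0, col=3)
  Distance 1: (row=0, col=4), (row=1, col=3)
  Distance 2: (row=0, col=5), (row=1, col=2), (row=2, col=3)
  Distance 3: (row=0, col=6), (row=1, col=1), (row=1, col=5), (row=2, col=4), (row=3, col=3)  <- goal reached here
One shortest path (3 moves): (row=0, col=3) -> (row=0, col=4) -> (row=0, col=5) -> (row=0, col=6)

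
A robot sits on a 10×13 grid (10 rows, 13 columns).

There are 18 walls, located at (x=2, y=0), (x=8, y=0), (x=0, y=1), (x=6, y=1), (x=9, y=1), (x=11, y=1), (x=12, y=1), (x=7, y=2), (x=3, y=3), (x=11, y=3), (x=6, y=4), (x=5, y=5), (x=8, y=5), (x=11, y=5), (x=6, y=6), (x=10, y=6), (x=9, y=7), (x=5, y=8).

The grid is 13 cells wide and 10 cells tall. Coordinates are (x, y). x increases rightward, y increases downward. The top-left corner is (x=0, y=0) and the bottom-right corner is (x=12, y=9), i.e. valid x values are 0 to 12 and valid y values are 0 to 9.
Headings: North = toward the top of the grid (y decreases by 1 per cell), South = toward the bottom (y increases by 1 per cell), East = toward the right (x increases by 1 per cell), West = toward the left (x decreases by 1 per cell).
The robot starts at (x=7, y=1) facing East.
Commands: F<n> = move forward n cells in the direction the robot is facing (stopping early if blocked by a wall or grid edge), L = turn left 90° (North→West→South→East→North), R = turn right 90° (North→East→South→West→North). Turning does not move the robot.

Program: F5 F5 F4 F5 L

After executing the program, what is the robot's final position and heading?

Answer: Final position: (x=8, y=1), facing North

Derivation:
Start: (x=7, y=1), facing East
  F5: move forward 1/5 (blocked), now at (x=8, y=1)
  F5: move forward 0/5 (blocked), now at (x=8, y=1)
  F4: move forward 0/4 (blocked), now at (x=8, y=1)
  F5: move forward 0/5 (blocked), now at (x=8, y=1)
  L: turn left, now facing North
Final: (x=8, y=1), facing North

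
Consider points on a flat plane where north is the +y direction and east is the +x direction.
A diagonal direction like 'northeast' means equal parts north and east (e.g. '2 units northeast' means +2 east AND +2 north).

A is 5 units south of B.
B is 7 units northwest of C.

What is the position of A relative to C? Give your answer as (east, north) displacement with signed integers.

Answer: A is at (east=-7, north=2) relative to C.

Derivation:
Place C at the origin (east=0, north=0).
  B is 7 units northwest of C: delta (east=-7, north=+7); B at (east=-7, north=7).
  A is 5 units south of B: delta (east=+0, north=-5); A at (east=-7, north=2).
Therefore A relative to C: (east=-7, north=2).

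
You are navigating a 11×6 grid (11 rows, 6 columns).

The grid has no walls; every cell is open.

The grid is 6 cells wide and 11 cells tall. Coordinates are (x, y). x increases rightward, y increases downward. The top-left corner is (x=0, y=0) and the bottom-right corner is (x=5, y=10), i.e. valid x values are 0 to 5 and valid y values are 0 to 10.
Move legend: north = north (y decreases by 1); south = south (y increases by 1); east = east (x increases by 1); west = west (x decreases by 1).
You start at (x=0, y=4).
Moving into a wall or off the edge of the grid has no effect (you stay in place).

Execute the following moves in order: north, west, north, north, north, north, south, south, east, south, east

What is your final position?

Answer: Final position: (x=2, y=3)

Derivation:
Start: (x=0, y=4)
  north (north): (x=0, y=4) -> (x=0, y=3)
  west (west): blocked, stay at (x=0, y=3)
  north (north): (x=0, y=3) -> (x=0, y=2)
  north (north): (x=0, y=2) -> (x=0, y=1)
  north (north): (x=0, y=1) -> (x=0, y=0)
  north (north): blocked, stay at (x=0, y=0)
  south (south): (x=0, y=0) -> (x=0, y=1)
  south (south): (x=0, y=1) -> (x=0, y=2)
  east (east): (x=0, y=2) -> (x=1, y=2)
  south (south): (x=1, y=2) -> (x=1, y=3)
  east (east): (x=1, y=3) -> (x=2, y=3)
Final: (x=2, y=3)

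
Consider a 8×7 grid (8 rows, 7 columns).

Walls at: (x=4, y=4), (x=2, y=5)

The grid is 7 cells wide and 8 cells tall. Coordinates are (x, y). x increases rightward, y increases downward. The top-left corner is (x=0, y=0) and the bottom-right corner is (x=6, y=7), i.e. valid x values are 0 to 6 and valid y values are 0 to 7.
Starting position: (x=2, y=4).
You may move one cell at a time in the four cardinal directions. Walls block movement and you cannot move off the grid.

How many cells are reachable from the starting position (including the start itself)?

Answer: Reachable cells: 54

Derivation:
BFS flood-fill from (x=2, y=4):
  Distance 0: (x=2, y=4)
  Distance 1: (x=2, y=3), (x=1, y=4), (x=3, y=4)
  Distance 2: (x=2, y=2), (x=1, y=3), (x=3, y=3), (x=0, y=4), (x=1, y=5), (x=3, y=5)
  Distance 3: (x=2, y=1), (x=1, y=2), (x=3, y=2), (x=0, y=3), (x=4, y=3), (x=0, y=5), (x=4, y=5), (x=1, y=6), (x=3, y=6)
  Distance 4: (x=2, y=0), (x=1, y=1), (x=3, y=1), (x=0, y=2), (x=4, y=2), (x=5, y=3), (x=5, y=5), (x=0, y=6), (x=2, y=6), (x=4, y=6), (x=1, y=7), (x=3, y=7)
  Distance 5: (x=1, y=0), (x=3, y=0), (x=0, y=1), (x=4, y=1), (x=5, y=2), (x=6, y=3), (x=5, y=4), (x=6, y=5), (x=5, y=6), (x=0, y=7), (x=2, y=7), (x=4, y=7)
  Distance 6: (x=0, y=0), (x=4, y=0), (x=5, y=1), (x=6, y=2), (x=6, y=4), (x=6, y=6), (x=5, y=7)
  Distance 7: (x=5, y=0), (x=6, y=1), (x=6, y=7)
  Distance 8: (x=6, y=0)
Total reachable: 54 (grid has 54 open cells total)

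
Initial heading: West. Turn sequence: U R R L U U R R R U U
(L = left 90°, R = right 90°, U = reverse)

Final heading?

Start: West
  U (U-turn (180°)) -> East
  R (right (90° clockwise)) -> South
  R (right (90° clockwise)) -> West
  L (left (90° counter-clockwise)) -> South
  U (U-turn (180°)) -> North
  U (U-turn (180°)) -> South
  R (right (90° clockwise)) -> West
  R (right (90° clockwise)) -> North
  R (right (90° clockwise)) -> East
  U (U-turn (180°)) -> West
  U (U-turn (180°)) -> East
Final: East

Answer: Final heading: East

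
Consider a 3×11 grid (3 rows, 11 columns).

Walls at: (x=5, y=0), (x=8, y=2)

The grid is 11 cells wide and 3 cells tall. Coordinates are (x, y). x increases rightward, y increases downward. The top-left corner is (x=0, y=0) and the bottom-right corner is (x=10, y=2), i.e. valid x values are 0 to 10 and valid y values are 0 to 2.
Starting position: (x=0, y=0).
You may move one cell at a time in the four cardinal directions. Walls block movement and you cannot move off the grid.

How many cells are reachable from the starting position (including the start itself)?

Answer: Reachable cells: 31

Derivation:
BFS flood-fill from (x=0, y=0):
  Distance 0: (x=0, y=0)
  Distance 1: (x=1, y=0), (x=0, y=1)
  Distance 2: (x=2, y=0), (x=1, y=1), (x=0, y=2)
  Distance 3: (x=3, y=0), (x=2, y=1), (x=1, y=2)
  Distance 4: (x=4, y=0), (x=3, y=1), (x=2, y=2)
  Distance 5: (x=4, y=1), (x=3, y=2)
  Distance 6: (x=5, y=1), (x=4, y=2)
  Distance 7: (x=6, y=1), (x=5, y=2)
  Distance 8: (x=6, y=0), (x=7, y=1), (x=6, y=2)
  Distance 9: (x=7, y=0), (x=8, y=1), (x=7, y=2)
  Distance 10: (x=8, y=0), (x=9, y=1)
  Distance 11: (x=9, y=0), (x=10, y=1), (x=9, y=2)
  Distance 12: (x=10, y=0), (x=10, y=2)
Total reachable: 31 (grid has 31 open cells total)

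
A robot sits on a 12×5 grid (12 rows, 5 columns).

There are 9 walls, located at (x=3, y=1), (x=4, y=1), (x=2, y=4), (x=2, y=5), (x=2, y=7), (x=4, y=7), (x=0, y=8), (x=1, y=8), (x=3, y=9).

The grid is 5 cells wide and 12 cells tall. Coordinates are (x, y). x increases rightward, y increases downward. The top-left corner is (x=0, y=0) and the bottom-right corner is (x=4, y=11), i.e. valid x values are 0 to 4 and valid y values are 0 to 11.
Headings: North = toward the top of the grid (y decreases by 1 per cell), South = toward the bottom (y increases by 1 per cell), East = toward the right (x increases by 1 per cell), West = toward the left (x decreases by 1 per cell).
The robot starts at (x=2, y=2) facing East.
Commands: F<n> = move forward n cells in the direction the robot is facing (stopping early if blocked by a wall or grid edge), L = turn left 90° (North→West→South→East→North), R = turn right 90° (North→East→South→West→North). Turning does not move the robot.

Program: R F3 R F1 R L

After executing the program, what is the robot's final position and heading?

Answer: Final position: (x=1, y=3), facing West

Derivation:
Start: (x=2, y=2), facing East
  R: turn right, now facing South
  F3: move forward 1/3 (blocked), now at (x=2, y=3)
  R: turn right, now facing West
  F1: move forward 1, now at (x=1, y=3)
  R: turn right, now facing North
  L: turn left, now facing West
Final: (x=1, y=3), facing West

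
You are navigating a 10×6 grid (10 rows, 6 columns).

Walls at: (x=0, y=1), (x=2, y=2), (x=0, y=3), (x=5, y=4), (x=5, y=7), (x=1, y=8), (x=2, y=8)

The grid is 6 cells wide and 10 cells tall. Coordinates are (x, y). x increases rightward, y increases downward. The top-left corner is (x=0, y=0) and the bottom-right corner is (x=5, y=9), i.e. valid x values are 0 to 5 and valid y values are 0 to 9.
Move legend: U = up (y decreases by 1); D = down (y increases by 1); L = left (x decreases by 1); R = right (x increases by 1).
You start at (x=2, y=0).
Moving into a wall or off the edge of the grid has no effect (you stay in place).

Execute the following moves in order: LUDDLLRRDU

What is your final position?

Start: (x=2, y=0)
  L (left): (x=2, y=0) -> (x=1, y=0)
  U (up): blocked, stay at (x=1, y=0)
  D (down): (x=1, y=0) -> (x=1, y=1)
  D (down): (x=1, y=1) -> (x=1, y=2)
  L (left): (x=1, y=2) -> (x=0, y=2)
  L (left): blocked, stay at (x=0, y=2)
  R (right): (x=0, y=2) -> (x=1, y=2)
  R (right): blocked, stay at (x=1, y=2)
  D (down): (x=1, y=2) -> (x=1, y=3)
  U (up): (x=1, y=3) -> (x=1, y=2)
Final: (x=1, y=2)

Answer: Final position: (x=1, y=2)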